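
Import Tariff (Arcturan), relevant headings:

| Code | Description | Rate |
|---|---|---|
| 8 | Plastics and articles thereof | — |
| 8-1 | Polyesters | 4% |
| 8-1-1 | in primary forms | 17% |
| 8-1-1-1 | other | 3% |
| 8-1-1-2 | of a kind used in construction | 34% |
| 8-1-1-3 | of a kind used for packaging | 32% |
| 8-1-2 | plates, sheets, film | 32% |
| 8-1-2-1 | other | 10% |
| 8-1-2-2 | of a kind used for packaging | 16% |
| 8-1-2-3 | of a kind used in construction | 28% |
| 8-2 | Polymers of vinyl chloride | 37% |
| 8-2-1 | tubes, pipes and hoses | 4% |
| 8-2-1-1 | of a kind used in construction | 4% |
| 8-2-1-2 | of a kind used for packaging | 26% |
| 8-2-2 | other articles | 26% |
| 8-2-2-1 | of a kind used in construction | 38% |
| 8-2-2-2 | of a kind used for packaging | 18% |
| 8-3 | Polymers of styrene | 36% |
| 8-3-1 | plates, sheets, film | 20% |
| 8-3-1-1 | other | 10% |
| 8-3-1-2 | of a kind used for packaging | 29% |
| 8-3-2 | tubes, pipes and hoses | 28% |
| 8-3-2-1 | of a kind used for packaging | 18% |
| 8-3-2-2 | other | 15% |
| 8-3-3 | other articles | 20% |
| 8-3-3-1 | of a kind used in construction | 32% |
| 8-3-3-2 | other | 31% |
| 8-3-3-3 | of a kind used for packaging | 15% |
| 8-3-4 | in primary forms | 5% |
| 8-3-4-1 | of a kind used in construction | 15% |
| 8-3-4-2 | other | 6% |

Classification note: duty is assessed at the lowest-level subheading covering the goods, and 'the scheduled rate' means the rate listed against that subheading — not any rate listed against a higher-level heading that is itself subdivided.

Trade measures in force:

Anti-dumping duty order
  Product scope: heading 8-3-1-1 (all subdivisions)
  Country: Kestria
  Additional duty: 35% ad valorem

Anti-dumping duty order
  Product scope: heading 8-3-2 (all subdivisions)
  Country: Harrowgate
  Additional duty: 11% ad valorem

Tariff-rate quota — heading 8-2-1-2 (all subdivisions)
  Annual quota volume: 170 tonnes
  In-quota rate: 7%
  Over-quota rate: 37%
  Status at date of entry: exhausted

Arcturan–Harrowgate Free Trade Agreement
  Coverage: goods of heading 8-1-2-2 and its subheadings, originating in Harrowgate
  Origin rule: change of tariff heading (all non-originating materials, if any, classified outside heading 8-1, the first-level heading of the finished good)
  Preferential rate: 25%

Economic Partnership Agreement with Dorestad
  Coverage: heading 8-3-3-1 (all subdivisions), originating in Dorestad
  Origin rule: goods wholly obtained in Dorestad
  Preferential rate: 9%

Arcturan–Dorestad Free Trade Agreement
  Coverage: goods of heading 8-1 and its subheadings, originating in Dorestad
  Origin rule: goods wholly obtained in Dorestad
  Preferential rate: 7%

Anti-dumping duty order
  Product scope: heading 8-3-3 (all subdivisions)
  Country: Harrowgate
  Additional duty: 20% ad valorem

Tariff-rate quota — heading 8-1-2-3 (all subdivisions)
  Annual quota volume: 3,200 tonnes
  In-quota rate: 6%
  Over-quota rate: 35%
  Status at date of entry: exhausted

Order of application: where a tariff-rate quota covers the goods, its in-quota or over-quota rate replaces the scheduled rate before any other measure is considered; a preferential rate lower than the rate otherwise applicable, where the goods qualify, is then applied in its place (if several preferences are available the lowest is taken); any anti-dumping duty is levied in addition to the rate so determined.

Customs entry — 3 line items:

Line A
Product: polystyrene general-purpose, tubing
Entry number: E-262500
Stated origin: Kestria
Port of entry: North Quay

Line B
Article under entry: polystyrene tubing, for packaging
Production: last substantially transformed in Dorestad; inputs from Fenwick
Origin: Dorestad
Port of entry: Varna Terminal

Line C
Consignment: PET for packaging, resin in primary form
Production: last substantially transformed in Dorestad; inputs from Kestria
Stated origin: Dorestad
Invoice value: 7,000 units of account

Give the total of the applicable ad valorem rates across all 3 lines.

Line A: polystyrene → 8-3; tubing → 8-3-2; general-purpose → 8-3-2-2. Scheduled 15%. No special measure applies. → 15%.
Line B: polystyrene → 8-3; tubing → 8-3-2; for packaging → 8-3-2-1. Scheduled 18%. Dorestad agreement on 8-3-3-1: 8-3-2-1 not covered; Dorestad agreement on 8-1: 8-3-2-1 not covered. → 18%.
Line C: PET → 8-1; resin in primary form → 8-1-1; for packaging → 8-1-1-3. Scheduled 32%. Dorestad agreement on 8-3-3-1: 8-1-1-3 not covered; Dorestad agreement on 8-1: not wholly obtained. → 32%.
Sum: 15% + 18% + 32% = 65%.

65%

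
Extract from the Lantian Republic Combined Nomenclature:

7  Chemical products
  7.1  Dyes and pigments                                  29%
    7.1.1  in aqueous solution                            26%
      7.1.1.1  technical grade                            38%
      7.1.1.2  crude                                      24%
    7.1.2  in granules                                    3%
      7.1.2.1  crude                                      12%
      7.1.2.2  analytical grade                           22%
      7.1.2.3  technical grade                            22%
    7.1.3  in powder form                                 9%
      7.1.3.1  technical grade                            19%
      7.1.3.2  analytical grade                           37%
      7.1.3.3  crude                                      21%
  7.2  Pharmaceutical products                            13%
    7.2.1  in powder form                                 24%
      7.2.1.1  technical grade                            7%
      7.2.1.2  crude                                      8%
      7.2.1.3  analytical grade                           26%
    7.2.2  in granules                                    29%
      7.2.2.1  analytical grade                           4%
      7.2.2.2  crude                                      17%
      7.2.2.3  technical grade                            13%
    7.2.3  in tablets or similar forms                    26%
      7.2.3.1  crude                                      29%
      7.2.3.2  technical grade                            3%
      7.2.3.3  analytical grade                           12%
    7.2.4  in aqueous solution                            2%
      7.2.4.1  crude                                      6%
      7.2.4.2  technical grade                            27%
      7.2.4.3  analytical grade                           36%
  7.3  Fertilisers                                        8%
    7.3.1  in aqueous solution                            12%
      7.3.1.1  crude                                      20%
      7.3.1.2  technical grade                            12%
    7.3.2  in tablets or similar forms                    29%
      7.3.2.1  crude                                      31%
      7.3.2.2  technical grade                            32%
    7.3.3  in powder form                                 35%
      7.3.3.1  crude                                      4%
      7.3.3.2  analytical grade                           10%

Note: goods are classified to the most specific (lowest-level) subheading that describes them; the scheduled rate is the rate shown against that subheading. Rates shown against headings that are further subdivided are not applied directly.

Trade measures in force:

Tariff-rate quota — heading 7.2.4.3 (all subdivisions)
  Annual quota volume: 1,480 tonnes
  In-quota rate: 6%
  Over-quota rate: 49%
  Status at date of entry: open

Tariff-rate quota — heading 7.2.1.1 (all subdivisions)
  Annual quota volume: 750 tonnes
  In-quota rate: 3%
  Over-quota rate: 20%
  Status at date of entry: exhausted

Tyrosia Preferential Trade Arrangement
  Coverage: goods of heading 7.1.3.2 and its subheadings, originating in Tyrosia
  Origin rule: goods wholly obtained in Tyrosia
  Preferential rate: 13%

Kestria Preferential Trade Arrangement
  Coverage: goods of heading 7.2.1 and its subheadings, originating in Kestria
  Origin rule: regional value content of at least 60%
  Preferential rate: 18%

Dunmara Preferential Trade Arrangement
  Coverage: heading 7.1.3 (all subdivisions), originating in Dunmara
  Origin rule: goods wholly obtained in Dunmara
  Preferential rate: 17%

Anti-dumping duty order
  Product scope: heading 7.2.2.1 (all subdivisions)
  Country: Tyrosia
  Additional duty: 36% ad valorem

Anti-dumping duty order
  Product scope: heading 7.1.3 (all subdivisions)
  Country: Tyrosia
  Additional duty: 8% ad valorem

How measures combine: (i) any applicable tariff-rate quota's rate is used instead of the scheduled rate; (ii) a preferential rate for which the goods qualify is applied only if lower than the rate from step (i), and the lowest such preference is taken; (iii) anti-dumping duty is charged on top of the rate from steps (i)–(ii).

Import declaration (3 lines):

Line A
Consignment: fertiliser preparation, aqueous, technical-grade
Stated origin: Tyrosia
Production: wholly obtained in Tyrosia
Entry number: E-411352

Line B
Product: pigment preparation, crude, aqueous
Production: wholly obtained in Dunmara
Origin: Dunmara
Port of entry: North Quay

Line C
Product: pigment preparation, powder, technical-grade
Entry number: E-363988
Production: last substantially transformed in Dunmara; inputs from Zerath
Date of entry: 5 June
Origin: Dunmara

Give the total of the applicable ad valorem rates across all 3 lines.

55%

Line A: fertiliser → 7.3; aqueous → 7.3.1; technical-grade → 7.3.1.2. Scheduled 12%. Tyrosia agreement on 7.1.3.2: 7.3.1.2 not covered. → 12%.
Line B: pigment → 7.1; aqueous → 7.1.1; crude → 7.1.1.2. Scheduled 24%. Dunmara agreement on 7.1.3: 7.1.1.2 not covered. → 24%.
Line C: pigment → 7.1; powder → 7.1.3; technical-grade → 7.1.3.1. Scheduled 19%. Dunmara agreement on 7.1.3: not wholly obtained. → 19%.
Sum: 12% + 24% + 19% = 55%.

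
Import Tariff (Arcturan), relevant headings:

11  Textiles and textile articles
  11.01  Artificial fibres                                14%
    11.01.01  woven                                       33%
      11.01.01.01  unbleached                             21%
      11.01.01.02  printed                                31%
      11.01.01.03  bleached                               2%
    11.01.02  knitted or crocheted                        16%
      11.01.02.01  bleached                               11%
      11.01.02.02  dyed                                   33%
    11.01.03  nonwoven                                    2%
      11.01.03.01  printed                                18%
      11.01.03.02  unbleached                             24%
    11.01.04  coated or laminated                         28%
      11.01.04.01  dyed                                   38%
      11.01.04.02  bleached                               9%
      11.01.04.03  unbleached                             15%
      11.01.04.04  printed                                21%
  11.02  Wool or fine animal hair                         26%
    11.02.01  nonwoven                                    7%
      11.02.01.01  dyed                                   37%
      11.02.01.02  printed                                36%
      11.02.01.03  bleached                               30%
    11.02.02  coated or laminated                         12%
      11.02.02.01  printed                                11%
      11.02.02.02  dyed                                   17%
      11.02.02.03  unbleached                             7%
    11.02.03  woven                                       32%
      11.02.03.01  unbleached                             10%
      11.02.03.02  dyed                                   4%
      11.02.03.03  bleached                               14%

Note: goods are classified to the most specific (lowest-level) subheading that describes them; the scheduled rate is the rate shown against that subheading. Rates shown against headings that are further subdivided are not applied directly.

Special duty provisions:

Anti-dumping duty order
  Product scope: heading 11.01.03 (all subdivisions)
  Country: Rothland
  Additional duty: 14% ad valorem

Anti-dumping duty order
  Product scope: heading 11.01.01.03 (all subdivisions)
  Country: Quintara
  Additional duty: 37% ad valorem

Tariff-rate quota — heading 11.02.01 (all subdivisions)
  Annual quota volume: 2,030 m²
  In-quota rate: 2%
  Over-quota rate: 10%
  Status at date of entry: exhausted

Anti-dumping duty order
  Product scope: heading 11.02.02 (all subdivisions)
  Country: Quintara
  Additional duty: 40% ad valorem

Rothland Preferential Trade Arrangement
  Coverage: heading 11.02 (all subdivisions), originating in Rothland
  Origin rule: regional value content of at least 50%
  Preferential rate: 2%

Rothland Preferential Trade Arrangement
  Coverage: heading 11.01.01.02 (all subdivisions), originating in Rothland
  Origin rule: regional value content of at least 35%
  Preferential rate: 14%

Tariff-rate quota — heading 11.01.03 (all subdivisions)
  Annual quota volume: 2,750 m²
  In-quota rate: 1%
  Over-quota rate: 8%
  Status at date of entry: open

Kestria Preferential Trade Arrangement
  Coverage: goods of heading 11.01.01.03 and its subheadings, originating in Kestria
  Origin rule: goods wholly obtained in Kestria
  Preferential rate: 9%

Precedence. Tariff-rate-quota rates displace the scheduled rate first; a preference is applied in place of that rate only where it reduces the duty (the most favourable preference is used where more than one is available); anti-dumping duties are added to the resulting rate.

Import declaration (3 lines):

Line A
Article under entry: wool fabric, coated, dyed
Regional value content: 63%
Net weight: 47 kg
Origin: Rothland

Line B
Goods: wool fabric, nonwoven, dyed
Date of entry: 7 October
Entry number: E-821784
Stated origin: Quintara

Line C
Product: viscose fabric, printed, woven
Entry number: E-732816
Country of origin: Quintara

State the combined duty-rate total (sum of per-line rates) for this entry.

Line A: wool → 11.02; coated → 11.02.02; dyed → 11.02.02.02. Scheduled 17%. Rothland agreement on 11.02: RVC ≥ 50% → 2% available; Rothland agreement on 11.01.01.02: 11.02.02.02 not covered; preferential 2%. → 2%.
Line B: wool → 11.02; nonwoven → 11.02.01; dyed → 11.02.01.01. Scheduled 37%. quota on 11.02.01 exhausted → over-quota 10%. → 10%.
Line C: viscose → 11.01; woven → 11.01.01; printed → 11.01.01.02. Scheduled 31%. No special measure applies. → 31%.
Sum: 2% + 10% + 31% = 43%.

43%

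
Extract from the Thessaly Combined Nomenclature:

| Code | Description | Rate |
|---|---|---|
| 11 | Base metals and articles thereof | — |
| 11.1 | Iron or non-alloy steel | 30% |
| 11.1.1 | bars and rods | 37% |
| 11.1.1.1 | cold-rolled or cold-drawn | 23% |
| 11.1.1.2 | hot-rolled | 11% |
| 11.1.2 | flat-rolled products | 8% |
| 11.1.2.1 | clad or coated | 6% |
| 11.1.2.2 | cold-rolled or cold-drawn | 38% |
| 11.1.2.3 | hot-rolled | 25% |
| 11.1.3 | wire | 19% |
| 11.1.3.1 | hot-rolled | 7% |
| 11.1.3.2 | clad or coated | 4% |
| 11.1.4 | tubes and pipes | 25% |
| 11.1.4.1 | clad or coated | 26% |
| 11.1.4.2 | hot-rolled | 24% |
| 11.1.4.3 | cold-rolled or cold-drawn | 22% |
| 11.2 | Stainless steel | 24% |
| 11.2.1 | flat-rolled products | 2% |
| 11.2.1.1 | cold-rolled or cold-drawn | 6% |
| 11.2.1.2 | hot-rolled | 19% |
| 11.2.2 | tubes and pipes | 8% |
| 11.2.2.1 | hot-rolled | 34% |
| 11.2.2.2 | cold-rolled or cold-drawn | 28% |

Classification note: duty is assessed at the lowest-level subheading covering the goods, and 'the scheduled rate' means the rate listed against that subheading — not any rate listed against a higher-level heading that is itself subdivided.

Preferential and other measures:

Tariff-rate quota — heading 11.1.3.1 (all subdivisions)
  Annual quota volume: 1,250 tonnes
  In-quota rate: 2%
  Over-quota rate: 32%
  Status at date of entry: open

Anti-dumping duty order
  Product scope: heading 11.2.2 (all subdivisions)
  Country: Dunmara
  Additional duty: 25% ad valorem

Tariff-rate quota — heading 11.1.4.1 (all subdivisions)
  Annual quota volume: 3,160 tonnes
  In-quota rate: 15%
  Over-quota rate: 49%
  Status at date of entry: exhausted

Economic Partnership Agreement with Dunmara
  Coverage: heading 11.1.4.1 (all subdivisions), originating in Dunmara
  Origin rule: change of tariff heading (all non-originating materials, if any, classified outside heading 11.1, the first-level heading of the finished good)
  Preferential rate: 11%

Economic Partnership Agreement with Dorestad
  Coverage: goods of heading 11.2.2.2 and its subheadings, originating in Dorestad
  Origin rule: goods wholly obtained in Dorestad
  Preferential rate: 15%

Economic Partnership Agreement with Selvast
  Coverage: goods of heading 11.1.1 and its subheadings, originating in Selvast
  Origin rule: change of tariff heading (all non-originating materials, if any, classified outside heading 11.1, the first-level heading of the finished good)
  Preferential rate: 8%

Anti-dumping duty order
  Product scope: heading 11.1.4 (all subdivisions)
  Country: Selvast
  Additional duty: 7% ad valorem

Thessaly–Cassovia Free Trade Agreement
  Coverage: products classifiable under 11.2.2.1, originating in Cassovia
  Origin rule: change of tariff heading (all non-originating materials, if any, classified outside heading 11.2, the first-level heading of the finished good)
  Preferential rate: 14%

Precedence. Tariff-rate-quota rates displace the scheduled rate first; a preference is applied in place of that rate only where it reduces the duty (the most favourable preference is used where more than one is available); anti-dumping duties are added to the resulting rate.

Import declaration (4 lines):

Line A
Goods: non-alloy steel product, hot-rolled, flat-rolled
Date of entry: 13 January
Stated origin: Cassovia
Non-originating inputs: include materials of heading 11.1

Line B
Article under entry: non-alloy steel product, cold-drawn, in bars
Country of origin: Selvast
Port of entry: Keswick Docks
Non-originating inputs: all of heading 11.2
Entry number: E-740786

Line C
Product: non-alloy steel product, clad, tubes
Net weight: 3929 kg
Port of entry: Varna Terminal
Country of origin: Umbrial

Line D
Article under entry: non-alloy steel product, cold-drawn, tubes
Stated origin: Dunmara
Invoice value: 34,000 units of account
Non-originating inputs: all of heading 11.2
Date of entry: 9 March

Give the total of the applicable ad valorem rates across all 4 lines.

104%

Line A: non-alloy steel → 11.1; flat-rolled → 11.1.2; hot-rolled → 11.1.2.3. Scheduled 25%. Cassovia agreement on 11.2.2.1: 11.1.2.3 not covered. → 25%.
Line B: non-alloy steel → 11.1; in bars → 11.1.1; cold-drawn → 11.1.1.1. Scheduled 23%. Selvast agreement on 11.1.1: CTH met → 8% available; preferential 8%. → 8%.
Line C: non-alloy steel → 11.1; tubes → 11.1.4; clad → 11.1.4.1. Scheduled 26%. quota on 11.1.4.1 exhausted → over-quota 49%. → 49%.
Line D: non-alloy steel → 11.1; tubes → 11.1.4; cold-drawn → 11.1.4.3. Scheduled 22%. Dunmara agreement on 11.1.4.1: 11.1.4.3 not covered. → 22%.
Sum: 25% + 8% + 49% + 22% = 104%.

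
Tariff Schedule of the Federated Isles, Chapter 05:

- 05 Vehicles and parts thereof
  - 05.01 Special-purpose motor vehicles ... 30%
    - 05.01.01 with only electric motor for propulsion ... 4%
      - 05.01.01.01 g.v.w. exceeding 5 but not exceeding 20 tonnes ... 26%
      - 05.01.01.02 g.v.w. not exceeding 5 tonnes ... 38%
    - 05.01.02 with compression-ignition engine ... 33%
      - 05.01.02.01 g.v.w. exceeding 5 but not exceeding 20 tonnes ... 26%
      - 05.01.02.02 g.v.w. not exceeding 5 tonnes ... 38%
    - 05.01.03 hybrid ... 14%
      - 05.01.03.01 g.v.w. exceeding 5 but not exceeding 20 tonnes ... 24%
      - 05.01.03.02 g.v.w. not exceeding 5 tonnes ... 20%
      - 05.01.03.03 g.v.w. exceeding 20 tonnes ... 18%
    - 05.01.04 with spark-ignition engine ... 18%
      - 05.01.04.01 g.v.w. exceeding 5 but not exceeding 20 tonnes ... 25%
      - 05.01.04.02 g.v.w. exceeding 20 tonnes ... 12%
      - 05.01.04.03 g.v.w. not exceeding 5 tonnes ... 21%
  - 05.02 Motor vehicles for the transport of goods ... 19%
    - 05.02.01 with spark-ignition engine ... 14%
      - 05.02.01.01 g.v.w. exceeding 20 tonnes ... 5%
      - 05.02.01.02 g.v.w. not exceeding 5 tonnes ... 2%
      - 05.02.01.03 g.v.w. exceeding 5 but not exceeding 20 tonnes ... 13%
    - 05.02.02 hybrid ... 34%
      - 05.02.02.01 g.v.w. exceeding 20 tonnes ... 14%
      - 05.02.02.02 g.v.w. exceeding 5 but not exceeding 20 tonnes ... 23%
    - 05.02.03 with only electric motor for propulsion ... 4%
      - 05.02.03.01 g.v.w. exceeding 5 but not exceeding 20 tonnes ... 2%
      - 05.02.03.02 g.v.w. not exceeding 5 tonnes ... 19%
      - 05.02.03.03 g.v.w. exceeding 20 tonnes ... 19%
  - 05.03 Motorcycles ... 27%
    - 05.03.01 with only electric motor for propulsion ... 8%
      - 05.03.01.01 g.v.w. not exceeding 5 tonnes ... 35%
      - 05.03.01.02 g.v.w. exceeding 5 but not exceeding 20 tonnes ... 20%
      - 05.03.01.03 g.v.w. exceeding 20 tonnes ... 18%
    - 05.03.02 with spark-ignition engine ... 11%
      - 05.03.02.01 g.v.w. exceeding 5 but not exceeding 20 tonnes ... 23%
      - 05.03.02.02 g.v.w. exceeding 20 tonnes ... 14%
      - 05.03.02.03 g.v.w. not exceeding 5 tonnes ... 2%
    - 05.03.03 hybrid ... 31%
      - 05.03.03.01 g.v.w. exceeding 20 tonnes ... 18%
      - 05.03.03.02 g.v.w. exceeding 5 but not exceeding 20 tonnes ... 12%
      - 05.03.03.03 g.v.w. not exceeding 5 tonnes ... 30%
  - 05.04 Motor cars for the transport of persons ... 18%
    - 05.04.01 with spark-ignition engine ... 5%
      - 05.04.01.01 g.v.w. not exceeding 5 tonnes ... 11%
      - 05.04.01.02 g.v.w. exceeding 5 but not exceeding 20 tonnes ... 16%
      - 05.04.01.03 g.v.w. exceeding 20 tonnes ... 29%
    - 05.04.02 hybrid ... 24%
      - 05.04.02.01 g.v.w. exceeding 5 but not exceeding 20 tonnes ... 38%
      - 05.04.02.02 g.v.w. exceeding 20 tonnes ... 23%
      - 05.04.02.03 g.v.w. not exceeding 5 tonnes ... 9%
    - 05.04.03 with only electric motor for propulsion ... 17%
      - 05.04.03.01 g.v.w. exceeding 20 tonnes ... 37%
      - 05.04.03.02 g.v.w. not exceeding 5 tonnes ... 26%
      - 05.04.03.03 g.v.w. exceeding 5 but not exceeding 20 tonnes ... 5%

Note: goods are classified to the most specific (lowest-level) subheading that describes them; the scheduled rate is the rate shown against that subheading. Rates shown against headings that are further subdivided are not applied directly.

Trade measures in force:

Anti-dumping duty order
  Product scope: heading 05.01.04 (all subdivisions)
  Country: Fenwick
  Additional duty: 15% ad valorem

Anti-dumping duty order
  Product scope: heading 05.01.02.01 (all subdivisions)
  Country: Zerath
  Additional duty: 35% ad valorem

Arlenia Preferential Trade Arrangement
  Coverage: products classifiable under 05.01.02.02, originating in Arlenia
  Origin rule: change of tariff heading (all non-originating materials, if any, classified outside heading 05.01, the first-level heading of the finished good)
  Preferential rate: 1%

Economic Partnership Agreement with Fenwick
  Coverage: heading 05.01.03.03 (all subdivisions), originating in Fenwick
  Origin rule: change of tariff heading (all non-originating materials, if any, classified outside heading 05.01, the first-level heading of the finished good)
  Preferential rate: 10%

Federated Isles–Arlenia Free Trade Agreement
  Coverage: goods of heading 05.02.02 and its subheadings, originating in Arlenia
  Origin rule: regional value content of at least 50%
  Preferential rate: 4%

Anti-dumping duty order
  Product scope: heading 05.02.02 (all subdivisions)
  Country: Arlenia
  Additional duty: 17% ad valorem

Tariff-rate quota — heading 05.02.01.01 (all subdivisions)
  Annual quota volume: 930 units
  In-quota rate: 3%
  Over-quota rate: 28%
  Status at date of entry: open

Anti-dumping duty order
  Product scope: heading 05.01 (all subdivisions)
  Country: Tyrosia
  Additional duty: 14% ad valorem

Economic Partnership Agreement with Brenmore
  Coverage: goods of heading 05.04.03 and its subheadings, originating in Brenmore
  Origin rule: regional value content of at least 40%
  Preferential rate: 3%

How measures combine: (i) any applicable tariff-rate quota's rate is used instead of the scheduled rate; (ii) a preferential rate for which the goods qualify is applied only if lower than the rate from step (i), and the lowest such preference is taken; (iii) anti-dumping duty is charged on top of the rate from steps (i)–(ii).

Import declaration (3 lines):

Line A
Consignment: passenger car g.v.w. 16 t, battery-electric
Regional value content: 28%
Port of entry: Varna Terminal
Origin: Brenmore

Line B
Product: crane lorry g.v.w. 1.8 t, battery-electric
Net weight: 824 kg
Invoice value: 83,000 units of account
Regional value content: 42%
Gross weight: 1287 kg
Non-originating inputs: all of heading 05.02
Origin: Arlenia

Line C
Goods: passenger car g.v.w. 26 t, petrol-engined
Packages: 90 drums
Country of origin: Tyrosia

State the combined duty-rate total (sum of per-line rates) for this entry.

72%

Line A: passenger car → 05.04; battery-electric → 05.04.03; g.v.w. 16 t → 05.04.03.03. Scheduled 5%. Brenmore agreement on 05.04.03: RVC < 40%. → 5%.
Line B: crane lorry → 05.01; battery-electric → 05.01.01; g.v.w. 1.8 t → 05.01.01.02. Scheduled 38%. Arlenia agreement on 05.01.02.02: 05.01.01.02 not covered; Arlenia agreement on 05.02.02: 05.01.01.02 not covered. → 38%.
Line C: passenger car → 05.04; petrol-engined → 05.04.01; g.v.w. 26 t → 05.04.01.03. Scheduled 29%. No special measure applies. → 29%.
Sum: 5% + 38% + 29% = 72%.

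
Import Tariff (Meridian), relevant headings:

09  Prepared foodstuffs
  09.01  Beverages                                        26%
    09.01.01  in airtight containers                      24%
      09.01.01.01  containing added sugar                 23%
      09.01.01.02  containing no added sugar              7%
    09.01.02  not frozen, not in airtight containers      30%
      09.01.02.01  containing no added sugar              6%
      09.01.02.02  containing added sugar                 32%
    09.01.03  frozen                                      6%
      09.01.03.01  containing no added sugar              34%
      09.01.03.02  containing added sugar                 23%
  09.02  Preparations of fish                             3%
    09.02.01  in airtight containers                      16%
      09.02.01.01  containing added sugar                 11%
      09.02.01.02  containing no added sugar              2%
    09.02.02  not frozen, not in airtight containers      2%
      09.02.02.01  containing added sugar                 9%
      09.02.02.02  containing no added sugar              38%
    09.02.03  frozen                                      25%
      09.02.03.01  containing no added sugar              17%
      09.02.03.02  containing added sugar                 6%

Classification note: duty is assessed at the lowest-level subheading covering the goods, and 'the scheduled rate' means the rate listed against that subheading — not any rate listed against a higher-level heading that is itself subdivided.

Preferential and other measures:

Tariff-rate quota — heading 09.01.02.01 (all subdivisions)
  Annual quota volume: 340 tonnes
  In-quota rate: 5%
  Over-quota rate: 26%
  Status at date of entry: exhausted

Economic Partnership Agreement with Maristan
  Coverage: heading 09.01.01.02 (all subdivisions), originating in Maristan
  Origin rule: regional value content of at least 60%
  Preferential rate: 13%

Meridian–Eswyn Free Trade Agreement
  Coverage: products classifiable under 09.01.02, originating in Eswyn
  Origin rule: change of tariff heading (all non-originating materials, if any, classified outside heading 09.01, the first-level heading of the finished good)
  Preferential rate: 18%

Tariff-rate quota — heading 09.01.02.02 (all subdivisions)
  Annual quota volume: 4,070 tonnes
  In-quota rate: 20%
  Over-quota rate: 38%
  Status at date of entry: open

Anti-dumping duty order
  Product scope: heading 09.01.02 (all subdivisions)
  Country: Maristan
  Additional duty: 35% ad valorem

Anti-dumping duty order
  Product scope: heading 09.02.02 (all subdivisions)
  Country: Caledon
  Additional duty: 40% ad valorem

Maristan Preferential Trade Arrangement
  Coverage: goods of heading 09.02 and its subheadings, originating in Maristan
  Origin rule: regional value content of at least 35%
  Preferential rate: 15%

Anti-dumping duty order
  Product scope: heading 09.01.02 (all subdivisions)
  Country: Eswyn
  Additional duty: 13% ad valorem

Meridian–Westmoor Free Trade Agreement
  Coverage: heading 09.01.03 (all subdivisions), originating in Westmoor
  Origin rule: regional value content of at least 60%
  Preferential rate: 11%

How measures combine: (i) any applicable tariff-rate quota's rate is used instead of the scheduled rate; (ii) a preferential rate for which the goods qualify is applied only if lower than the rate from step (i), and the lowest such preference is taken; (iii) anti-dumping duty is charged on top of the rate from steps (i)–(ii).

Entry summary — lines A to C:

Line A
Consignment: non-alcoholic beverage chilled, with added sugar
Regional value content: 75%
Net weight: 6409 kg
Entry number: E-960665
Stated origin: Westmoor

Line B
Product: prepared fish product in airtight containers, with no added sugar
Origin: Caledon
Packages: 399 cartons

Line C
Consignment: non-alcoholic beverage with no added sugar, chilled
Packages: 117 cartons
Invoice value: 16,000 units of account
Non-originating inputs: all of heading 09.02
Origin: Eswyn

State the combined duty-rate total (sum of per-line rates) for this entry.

53%

Line A: non-alcoholic beverage → 09.01; chilled → 09.01.02; with added sugar → 09.01.02.02. Scheduled 32%. quota on 09.01.02.02 open → in-quota 20%; Westmoor agreement on 09.01.03: 09.01.02.02 not covered. → 20%.
Line B: prepared fish product → 09.02; in airtight containers → 09.02.01; with no added sugar → 09.02.01.02. Scheduled 2%. No special measure applies. → 2%.
Line C: non-alcoholic beverage → 09.01; chilled → 09.01.02; with no added sugar → 09.01.02.01. Scheduled 6%. quota on 09.01.02.01 exhausted → over-quota 26%; Eswyn agreement on 09.01.02: CTH met → 18% available; preferential 18%; anti-dumping (Eswyn, 09.01.02): +13%; total 18% + 13% = 31%. → 31%.
Sum: 20% + 2% + 31% = 53%.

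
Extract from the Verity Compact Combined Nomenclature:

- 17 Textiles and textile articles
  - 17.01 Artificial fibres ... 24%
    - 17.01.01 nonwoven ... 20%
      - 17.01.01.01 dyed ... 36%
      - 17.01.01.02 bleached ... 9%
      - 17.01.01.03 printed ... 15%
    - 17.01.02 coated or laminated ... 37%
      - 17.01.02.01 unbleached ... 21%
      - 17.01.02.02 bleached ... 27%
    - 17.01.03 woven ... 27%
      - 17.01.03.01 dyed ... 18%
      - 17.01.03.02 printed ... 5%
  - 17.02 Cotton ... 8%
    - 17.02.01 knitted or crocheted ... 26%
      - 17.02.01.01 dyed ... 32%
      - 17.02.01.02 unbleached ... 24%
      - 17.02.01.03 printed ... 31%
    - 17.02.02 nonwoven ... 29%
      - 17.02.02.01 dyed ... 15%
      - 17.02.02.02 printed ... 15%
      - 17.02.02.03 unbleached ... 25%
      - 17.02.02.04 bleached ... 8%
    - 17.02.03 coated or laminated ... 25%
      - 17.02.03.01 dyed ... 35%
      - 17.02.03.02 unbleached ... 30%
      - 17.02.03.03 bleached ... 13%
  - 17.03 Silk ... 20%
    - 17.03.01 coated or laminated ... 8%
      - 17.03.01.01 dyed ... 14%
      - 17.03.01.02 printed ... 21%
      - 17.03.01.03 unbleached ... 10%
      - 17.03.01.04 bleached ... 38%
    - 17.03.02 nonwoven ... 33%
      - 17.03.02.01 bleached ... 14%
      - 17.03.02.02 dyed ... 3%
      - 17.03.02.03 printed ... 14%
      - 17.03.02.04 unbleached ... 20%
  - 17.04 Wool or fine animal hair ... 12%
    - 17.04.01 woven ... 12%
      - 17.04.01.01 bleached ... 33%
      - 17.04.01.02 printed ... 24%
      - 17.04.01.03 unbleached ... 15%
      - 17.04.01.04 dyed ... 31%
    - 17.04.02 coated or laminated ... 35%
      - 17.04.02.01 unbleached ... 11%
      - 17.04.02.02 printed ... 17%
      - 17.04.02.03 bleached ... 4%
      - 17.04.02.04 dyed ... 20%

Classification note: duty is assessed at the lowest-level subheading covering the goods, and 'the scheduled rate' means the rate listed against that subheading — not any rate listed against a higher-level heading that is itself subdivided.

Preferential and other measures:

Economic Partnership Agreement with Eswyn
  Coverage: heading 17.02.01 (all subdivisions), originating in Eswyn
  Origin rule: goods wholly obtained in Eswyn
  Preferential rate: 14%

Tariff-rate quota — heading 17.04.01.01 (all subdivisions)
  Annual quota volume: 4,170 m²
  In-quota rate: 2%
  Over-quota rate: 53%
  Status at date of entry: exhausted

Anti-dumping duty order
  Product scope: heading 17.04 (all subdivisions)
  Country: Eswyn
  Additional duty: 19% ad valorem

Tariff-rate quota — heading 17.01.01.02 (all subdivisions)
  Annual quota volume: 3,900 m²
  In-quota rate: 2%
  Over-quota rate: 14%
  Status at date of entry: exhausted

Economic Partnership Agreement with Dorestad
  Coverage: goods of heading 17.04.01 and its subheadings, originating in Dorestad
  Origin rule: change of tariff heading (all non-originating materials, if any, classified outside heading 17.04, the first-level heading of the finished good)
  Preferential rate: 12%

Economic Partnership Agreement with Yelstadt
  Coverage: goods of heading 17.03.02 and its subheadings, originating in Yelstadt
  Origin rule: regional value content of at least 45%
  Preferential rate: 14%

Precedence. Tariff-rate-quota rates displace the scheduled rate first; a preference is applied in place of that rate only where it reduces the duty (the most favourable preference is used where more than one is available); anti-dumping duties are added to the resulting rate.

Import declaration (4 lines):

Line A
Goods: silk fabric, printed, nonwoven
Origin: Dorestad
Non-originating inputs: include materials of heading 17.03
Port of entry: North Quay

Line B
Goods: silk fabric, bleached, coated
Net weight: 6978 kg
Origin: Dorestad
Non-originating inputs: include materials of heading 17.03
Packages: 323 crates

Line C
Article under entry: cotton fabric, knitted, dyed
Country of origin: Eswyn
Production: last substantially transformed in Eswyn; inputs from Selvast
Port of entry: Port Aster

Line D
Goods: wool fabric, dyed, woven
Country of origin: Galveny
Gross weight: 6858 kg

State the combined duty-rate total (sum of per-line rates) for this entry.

Line A: silk → 17.03; nonwoven → 17.03.02; printed → 17.03.02.03. Scheduled 14%. Dorestad agreement on 17.04.01: 17.03.02.03 not covered. → 14%.
Line B: silk → 17.03; coated → 17.03.01; bleached → 17.03.01.04. Scheduled 38%. Dorestad agreement on 17.04.01: 17.03.01.04 not covered. → 38%.
Line C: cotton → 17.02; knitted → 17.02.01; dyed → 17.02.01.01. Scheduled 32%. Eswyn agreement on 17.02.01: not wholly obtained. → 32%.
Line D: wool → 17.04; woven → 17.04.01; dyed → 17.04.01.04. Scheduled 31%. No special measure applies. → 31%.
Sum: 14% + 38% + 32% + 31% = 115%.

115%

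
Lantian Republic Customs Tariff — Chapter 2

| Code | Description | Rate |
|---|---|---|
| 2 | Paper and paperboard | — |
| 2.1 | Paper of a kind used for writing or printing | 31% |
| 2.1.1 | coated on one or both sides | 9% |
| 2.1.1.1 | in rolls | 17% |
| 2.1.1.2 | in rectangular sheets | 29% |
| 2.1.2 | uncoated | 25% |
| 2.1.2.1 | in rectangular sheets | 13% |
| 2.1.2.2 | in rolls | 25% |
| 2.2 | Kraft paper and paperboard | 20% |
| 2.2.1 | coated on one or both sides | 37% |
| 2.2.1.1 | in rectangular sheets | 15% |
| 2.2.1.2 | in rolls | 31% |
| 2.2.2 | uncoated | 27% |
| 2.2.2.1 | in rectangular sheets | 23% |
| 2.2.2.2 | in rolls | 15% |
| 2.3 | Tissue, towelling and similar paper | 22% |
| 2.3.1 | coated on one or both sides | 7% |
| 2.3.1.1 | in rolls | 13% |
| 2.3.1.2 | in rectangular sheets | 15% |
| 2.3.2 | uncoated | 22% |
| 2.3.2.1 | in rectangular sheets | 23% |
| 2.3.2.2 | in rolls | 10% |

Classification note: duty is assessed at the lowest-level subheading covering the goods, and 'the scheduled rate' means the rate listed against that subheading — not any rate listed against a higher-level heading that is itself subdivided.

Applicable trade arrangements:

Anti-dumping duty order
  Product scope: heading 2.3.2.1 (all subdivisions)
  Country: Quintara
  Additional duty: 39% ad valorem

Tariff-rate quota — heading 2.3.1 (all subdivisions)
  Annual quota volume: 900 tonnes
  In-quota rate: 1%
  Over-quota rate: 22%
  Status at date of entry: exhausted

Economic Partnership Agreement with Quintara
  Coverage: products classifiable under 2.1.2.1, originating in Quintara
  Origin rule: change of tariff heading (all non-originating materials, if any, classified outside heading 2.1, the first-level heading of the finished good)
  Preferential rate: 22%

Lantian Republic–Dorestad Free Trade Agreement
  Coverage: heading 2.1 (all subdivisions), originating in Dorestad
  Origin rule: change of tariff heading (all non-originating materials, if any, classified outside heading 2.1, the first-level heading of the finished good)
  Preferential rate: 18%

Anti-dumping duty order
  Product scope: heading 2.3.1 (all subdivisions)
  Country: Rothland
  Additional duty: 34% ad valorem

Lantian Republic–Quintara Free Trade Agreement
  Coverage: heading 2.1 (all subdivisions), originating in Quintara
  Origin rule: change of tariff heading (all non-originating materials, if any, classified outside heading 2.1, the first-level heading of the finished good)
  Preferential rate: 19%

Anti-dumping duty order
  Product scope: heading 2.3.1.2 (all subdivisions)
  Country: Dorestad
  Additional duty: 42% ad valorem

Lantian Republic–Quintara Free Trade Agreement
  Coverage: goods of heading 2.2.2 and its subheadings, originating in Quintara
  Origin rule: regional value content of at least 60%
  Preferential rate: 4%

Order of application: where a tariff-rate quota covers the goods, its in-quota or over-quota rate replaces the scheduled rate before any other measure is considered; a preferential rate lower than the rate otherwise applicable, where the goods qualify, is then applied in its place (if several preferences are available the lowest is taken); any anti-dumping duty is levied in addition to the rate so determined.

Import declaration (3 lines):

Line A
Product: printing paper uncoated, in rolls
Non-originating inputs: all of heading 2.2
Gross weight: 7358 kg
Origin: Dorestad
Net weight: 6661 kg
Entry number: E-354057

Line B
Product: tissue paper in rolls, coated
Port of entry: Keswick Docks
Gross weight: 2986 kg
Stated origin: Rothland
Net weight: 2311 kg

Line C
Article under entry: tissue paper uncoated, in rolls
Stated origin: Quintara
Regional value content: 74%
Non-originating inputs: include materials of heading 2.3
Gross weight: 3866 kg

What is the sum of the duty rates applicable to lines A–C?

Line A: printing paper → 2.1; uncoated → 2.1.2; in rolls → 2.1.2.2. Scheduled 25%. Dorestad agreement on 2.1: CTH met → 18% available; preferential 18%. → 18%.
Line B: tissue paper → 2.3; coated → 2.3.1; in rolls → 2.3.1.1. Scheduled 13%. quota on 2.3.1 exhausted → over-quota 22%; anti-dumping (Rothland, 2.3.1): +34%; total 22% + 34% = 56%. → 56%.
Line C: tissue paper → 2.3; uncoated → 2.3.2; in rolls → 2.3.2.2. Scheduled 10%. Quintara agreement on 2.1.2.1: 2.3.2.2 not covered; Quintara agreement on 2.1: 2.3.2.2 not covered; Quintara agreement on 2.2.2: 2.3.2.2 not covered. → 10%.
Sum: 18% + 56% + 10% = 84%.

84%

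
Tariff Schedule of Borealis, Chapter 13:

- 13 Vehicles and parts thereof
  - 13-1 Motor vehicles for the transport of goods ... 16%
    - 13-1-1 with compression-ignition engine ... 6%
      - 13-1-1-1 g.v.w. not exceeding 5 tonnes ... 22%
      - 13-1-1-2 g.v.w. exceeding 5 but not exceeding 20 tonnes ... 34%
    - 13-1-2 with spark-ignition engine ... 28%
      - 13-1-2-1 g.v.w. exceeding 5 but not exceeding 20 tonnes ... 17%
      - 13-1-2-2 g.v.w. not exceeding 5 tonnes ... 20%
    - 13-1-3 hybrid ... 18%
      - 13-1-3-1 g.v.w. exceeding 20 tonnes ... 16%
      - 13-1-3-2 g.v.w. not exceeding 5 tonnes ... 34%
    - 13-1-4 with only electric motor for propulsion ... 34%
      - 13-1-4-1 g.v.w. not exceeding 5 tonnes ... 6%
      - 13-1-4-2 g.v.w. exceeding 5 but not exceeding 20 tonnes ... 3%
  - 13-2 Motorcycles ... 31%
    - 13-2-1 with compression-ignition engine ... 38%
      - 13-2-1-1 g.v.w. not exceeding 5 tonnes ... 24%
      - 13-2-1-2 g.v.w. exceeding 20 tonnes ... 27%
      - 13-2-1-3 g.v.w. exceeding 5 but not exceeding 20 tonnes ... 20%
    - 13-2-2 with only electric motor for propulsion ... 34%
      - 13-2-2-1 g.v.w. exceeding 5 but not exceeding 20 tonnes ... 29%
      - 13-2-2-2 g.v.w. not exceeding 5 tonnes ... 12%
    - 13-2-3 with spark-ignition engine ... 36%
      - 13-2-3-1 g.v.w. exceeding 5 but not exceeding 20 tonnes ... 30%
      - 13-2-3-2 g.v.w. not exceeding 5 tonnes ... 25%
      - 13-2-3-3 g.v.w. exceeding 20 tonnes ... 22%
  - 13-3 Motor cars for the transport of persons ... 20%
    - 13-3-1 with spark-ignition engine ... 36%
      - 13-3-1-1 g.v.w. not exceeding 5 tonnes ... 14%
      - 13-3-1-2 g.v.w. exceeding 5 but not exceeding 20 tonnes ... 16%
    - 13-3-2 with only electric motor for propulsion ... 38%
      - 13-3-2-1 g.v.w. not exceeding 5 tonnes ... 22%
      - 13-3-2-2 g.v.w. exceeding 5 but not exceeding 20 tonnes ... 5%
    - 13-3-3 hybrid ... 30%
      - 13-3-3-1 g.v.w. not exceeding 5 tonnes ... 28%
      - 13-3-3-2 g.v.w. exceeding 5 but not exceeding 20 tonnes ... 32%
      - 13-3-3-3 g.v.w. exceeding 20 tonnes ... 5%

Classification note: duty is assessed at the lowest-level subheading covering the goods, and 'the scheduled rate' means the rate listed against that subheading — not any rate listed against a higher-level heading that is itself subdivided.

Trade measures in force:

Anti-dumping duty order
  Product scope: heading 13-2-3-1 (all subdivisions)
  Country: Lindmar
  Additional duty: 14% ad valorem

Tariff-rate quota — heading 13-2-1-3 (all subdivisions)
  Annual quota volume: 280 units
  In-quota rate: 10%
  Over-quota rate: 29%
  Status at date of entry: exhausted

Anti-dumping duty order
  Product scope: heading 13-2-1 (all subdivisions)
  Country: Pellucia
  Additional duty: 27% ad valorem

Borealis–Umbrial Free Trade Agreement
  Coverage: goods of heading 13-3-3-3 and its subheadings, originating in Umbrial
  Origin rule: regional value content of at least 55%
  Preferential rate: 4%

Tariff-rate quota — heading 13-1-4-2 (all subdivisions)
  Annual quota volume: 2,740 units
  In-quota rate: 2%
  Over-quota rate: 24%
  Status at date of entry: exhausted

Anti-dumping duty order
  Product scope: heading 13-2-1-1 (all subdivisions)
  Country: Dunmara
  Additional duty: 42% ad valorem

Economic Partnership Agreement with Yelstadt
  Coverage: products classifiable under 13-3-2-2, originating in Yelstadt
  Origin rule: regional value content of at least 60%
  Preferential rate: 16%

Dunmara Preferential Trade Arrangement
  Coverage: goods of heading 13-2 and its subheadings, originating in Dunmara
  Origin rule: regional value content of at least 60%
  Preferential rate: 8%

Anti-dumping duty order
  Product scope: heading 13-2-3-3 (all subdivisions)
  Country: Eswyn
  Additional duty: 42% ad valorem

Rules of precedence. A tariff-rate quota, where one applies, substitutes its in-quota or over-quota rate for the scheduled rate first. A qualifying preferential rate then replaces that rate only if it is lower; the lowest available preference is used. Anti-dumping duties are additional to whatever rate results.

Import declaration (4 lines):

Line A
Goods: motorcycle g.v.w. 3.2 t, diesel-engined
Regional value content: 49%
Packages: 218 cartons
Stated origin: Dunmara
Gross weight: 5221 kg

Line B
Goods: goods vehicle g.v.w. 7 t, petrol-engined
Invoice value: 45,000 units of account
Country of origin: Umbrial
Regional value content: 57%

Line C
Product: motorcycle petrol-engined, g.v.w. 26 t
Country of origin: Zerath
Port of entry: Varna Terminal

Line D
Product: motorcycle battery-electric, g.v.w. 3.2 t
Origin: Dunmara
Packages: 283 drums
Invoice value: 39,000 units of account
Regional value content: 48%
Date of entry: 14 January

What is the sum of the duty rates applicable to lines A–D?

117%

Line A: motorcycle → 13-2; diesel-engined → 13-2-1; g.v.w. 3.2 t → 13-2-1-1. Scheduled 24%. Dunmara agreement on 13-2: RVC < 60%; anti-dumping (Dunmara, 13-2-1-1): +42%; total 24% + 42% = 66%. → 66%.
Line B: goods vehicle → 13-1; petrol-engined → 13-1-2; g.v.w. 7 t → 13-1-2-1. Scheduled 17%. Umbrial agreement on 13-3-3-3: 13-1-2-1 not covered. → 17%.
Line C: motorcycle → 13-2; petrol-engined → 13-2-3; g.v.w. 26 t → 13-2-3-3. Scheduled 22%. No special measure applies. → 22%.
Line D: motorcycle → 13-2; battery-electric → 13-2-2; g.v.w. 3.2 t → 13-2-2-2. Scheduled 12%. Dunmara agreement on 13-2: RVC < 60%. → 12%.
Sum: 66% + 17% + 22% + 12% = 117%.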